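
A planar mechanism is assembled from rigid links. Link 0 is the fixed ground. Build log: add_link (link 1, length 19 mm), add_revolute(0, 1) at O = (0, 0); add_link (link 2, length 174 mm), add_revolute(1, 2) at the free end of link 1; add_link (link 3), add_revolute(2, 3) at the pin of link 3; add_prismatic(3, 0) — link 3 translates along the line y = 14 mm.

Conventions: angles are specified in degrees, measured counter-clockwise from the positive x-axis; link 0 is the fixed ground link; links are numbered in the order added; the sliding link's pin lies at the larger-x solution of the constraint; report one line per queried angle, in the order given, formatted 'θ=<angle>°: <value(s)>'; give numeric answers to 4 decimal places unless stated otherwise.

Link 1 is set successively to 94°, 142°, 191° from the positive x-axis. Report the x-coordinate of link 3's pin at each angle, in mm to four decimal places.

geometry: r = 19 mm, L = 174 mm, e = 14 mm
θ=94°: crank pin P = (r cos θ, r sin θ) = (-1.325373, 18.953717)
θ=94°: h = r sin θ − e = 18.953717 − 14 = 4.953717
θ=94°: x = r cos θ + √(L² − h²) = -1.325373 + 173.929470 = 172.604097
θ=142°: crank pin P = (r cos θ, r sin θ) = (-14.972204, 11.697568)
θ=142°: h = r sin θ − e = 11.697568 − 14 = -2.302432
θ=142°: x = r cos θ + √(L² − h²) = -14.972204 + 173.984766 = 159.012562
θ=191°: crank pin P = (r cos θ, r sin θ) = (-18.650916, -3.625371)
θ=191°: h = r sin θ − e = -3.625371 − 14 = -17.625371
θ=191°: x = r cos θ + √(L² − h²) = -18.650916 + 173.105015 = 154.454099

θ=94°: 172.6041
θ=142°: 159.0126
θ=191°: 154.4541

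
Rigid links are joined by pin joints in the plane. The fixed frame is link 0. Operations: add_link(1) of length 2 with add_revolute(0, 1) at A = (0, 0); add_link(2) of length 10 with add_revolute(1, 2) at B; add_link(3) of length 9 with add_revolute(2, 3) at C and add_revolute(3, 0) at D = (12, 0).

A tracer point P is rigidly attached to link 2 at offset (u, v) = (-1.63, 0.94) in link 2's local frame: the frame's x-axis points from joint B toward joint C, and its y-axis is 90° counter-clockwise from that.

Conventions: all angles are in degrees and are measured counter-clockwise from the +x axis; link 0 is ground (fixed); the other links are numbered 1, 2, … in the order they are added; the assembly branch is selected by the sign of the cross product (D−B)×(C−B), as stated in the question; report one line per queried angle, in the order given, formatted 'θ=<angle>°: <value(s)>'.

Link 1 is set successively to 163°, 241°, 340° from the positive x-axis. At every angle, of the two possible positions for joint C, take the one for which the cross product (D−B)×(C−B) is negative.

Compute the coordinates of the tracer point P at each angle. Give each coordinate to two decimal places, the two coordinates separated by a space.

A=(0,0), D=(12.00,0)
θ=163°: B = A + 2.00·(cos163°, sin163°) = (-1.9126, 0.5847)
θ=163°: |BD| = 13.9249
θ=163°: circle(B,10.00) ∩ circle(D,9.00): a=7.6447, h=6.4466
θ=163°:   candidates: C₊=(5.9960,6.7047) cross=89.768; C₋=(5.4546,-6.1772) cross=-89.768
θ=163°:   branch - wants cross < 0 → take C=(5.4546,-6.1772) (cross=-89.768)
θ=163°: ex = (C−B)/|BC| = (0.7367,-0.6762); ey = (0.6762,0.7367)
θ=163°: P = B + -1.63·ex + 0.94·ey = (-2.4778,2.3795)
θ=241°: B = A + 2.00·(cos241°, sin241°) = (-0.9696, -1.7492)
θ=241°: |BD| = 13.0870
θ=241°: circle(B,10.00) ∩ circle(D,9.00): a=7.2694, h=6.8670
θ=241°:   candidates: C₊=(5.3167,6.0278) cross=89.868; C₋=(7.1524,-7.5830) cross=-89.868
θ=241°:   branch - wants cross < 0 → take C=(7.1524,-7.5830) (cross=-89.868)
θ=241°: ex = (C−B)/|BC| = (0.8122,-0.5834); ey = (0.5834,0.8122)
θ=241°: P = B + -1.63·ex + 0.94·ey = (-1.7451,-0.0349)
θ=340°: B = A + 2.00·(cos340°, sin340°) = (1.8794, -0.6840)
θ=340°: |BD| = 10.1437
θ=340°: circle(B,10.00) ∩ circle(D,9.00): a=6.0084, h=7.9937
θ=340°:   candidates: C₊=(7.3350,7.6966) cross=81.086; C₋=(8.4132,-8.2544) cross=-81.086
θ=340°:   branch - wants cross < 0 → take C=(8.4132,-8.2544) (cross=-81.086)
θ=340°: ex = (C−B)/|BC| = (0.6534,-0.7570); ey = (0.7570,0.6534)
θ=340°: P = B + -1.63·ex + 0.94·ey = (1.5260,1.1641)

θ=163°: -2.48 2.38
θ=241°: -1.75 -0.03
θ=340°: 1.53 1.16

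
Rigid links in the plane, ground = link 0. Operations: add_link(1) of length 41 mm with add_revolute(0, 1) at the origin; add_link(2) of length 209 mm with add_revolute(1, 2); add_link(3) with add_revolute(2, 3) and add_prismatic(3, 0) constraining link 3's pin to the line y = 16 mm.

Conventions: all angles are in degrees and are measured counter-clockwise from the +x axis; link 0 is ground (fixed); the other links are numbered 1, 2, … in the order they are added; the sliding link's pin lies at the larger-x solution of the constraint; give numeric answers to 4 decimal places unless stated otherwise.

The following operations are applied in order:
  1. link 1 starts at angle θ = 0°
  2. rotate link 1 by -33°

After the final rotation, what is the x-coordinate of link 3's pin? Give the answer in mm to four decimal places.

geometry: r = 41 mm, L = 209 mm, e = 16 mm; θ starts at 0°
rotate link 1 by -33°: θ ← 0° -33° = -33°
crank pin P = (r cos θ, r sin θ) = (34.385493, -22.330200)
h = r sin θ − e = -22.330200 − 16 = -38.330200
x = r cos θ + √(L² − h²) = 34.385493 + 205.455094 = 239.840587

239.8406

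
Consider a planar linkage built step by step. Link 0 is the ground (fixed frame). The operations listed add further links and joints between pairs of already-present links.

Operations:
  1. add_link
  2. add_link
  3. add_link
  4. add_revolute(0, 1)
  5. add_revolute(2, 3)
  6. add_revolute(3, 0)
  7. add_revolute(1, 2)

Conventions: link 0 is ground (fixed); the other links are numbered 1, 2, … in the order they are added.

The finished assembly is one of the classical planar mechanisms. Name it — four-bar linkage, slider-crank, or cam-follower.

links: 4 (incl. ground); joints: 4 revolute, 0 prismatic, 0 higher (cam) pair, forming one closed loop
4 links in a single 4R loop → four-bar linkage

four-bar linkage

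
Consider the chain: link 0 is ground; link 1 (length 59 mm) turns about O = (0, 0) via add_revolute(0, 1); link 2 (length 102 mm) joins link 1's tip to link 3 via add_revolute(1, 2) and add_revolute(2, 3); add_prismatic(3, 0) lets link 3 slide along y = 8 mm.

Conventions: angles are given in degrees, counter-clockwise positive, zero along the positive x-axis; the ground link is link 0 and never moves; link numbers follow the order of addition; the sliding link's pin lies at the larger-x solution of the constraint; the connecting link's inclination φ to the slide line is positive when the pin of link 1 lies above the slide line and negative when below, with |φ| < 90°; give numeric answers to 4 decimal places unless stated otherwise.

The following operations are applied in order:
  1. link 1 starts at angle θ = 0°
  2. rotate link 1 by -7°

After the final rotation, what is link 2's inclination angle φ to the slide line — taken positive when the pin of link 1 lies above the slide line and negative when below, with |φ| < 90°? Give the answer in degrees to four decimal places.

geometry: r = 59 mm, L = 102 mm, e = 8 mm; θ starts at 0°
rotate link 1 by -7°: θ ← 0° -7° = -7°
h = r sin θ − e = -7.190291 − 8 = -15.190291
sin φ = h / L = -15.190291 / 102 = -0.14892442
φ = arcsin(-0.14892442) = -8.564601°

-8.5646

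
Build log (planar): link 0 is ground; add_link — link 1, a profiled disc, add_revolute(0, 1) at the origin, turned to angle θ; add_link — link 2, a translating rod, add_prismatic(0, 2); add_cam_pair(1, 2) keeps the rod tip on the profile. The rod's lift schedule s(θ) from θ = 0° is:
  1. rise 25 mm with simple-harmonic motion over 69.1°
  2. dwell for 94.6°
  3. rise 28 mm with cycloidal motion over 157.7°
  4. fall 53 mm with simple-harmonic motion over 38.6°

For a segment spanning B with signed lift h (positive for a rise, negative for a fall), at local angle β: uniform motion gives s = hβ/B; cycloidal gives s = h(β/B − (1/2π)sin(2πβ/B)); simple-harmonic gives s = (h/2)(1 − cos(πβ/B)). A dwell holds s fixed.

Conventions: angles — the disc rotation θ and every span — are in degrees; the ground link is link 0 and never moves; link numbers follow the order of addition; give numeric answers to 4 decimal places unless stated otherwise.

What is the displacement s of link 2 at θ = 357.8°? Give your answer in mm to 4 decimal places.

seg 1 [0°–69.1°] simple-harmonic, h=25: full span → s += 25 → s = 25.0000
seg 2 [69.1°–163.7°] dwell: s stays 25.0000
seg 3 [163.7°–321.4°] cycloidal, h=28: full span → s += 28 → s = 53.0000
seg 4 [321.4°–360°] simple-harmonic, h=-53: θ=357.8° here. β=36.4, B=38.6. -53/2·(1 − cos(π·0.9430)) = -52.5763 → s = 0.4237

0.4237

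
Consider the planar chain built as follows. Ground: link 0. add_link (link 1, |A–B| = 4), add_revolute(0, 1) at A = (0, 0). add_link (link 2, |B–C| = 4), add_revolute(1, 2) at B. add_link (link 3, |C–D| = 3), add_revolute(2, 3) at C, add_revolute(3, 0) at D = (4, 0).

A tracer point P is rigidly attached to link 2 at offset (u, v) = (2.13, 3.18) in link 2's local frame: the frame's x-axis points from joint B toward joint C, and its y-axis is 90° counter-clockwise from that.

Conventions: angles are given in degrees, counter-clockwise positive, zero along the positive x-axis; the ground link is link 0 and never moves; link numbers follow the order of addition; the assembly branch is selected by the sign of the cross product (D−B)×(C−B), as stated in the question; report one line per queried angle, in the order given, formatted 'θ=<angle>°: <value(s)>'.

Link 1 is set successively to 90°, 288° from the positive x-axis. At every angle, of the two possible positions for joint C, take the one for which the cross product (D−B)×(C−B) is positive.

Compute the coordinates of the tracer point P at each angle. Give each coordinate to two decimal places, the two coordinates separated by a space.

A=(0,0), D=(4.00,0)
θ=90°: B = A + 4.00·(cos90°, sin90°) = (0.0000, 4.0000)
θ=90°: |BD| = 5.6569
θ=90°: circle(B,4.00) ∩ circle(D,3.00): a=3.4471, h=2.0291
θ=90°:   candidates: C₊=(3.8723,2.9973) cross=11.478; C₋=(1.0027,0.1277) cross=-11.478
θ=90°:   branch + wants cross > 0 → take C=(3.8723,2.9973) (cross=11.478)
θ=90°: ex = (C−B)/|BC| = (0.9681,-0.2507); ey = (0.2507,0.9681)
θ=90°: P = B + 2.13·ex + 3.18·ey = (2.8592,6.5445)
θ=288°: B = A + 4.00·(cos288°, sin288°) = (1.2361, -3.8042)
θ=288°: |BD| = 4.7023
θ=288°: circle(B,4.00) ∩ circle(D,3.00): a=3.0955, h=2.5334
θ=288°:   candidates: C₊=(1.0060,0.1892) cross=11.913; C₋=(5.1051,-2.7890) cross=-11.913
θ=288°:   branch + wants cross > 0 → take C=(1.0060,0.1892) (cross=11.913)
θ=288°: ex = (C−B)/|BC| = (-0.0575,0.9983); ey = (-0.9983,-0.0575)
θ=288°: P = B + 2.13·ex + 3.18·ey = (-2.0612,-1.8607)

θ=90°: 2.86 6.54
θ=288°: -2.06 -1.86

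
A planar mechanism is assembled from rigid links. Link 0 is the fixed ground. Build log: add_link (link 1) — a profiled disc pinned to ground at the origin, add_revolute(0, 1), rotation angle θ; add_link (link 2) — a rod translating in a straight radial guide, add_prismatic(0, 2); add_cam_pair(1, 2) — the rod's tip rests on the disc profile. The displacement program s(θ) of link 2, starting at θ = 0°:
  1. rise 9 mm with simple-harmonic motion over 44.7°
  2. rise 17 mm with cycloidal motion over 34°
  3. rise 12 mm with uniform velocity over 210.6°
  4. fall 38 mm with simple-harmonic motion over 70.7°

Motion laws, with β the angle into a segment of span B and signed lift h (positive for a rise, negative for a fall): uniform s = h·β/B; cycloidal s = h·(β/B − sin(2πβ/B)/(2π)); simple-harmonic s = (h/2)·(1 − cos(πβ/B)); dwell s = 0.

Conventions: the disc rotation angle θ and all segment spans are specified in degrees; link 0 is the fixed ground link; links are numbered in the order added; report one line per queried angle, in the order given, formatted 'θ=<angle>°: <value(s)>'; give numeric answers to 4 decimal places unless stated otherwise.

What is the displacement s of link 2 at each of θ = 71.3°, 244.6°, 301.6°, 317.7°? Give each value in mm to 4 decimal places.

seg 1 [0°–44.7°] simple-harmonic, h=9: full span → s += 9 → s = 9.0000
seg 2 [44.7°–78.7°] cycloidal, h=17: θ=71.3° here. β=26.6, B=34. 17·(0.7824 − sin(2π·0.7824)/(2π)) = 15.9499 → s = 24.9499
seg 2 [44.7°–78.7°] cycloidal, h=17: full span → s += 17 → s = 26.0000
seg 3 [78.7°–289.3°] uniform, h=12: θ=244.6° here. β=165.9, B=210.6. 12·165.9/210.6 = 9.4530 → s = 35.4530
seg 3 [78.7°–289.3°] uniform, h=12: full span → s += 12 → s = 38.0000
seg 4 [289.3°–360°] simple-harmonic, h=-38: θ=301.6° here. β=12.3, B=70.7. -38/2·(1 − cos(π·0.1740)) = -2.7679 → s = 35.2321
seg 4 [289.3°–360°] simple-harmonic, h=-38: θ=317.7° here. β=28.4, B=70.7. -38/2·(1 − cos(π·0.4017)) = -13.2251 → s = 24.7749

θ=71.3°: 24.9499
θ=244.6°: 35.4530
θ=301.6°: 35.2321
θ=317.7°: 24.7749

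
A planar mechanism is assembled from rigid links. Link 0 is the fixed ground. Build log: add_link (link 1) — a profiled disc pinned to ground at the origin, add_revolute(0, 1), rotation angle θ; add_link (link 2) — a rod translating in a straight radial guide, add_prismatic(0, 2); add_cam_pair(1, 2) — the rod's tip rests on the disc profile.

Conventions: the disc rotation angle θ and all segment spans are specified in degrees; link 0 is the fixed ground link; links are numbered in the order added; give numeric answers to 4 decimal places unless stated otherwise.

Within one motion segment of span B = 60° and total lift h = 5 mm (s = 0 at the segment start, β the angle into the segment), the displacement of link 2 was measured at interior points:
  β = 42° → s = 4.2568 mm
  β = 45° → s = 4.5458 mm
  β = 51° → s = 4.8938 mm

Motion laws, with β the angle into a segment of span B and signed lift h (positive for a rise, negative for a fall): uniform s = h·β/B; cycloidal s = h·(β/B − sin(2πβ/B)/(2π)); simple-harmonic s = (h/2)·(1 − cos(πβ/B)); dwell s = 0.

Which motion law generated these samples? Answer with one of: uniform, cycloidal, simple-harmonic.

candidates at β/B = r: uniform s = h·r (linear in β); cycloidal s = h·(r − sin(2πr)/(2π)); simple-harmonic s = (h/2)(1 − cos(πr))
β=42°: printed 4.2568 | uniform 3.5000, cycloidal 4.2568, simple-harmonic 3.9695
β=45°: printed 4.5458 | uniform 3.7500, cycloidal 4.5458, simple-harmonic 4.2678
β=51°: printed 4.8938 | uniform 4.2500, cycloidal 4.8938, simple-harmonic 4.7275
only one law matches every sample → cycloidal

cycloidal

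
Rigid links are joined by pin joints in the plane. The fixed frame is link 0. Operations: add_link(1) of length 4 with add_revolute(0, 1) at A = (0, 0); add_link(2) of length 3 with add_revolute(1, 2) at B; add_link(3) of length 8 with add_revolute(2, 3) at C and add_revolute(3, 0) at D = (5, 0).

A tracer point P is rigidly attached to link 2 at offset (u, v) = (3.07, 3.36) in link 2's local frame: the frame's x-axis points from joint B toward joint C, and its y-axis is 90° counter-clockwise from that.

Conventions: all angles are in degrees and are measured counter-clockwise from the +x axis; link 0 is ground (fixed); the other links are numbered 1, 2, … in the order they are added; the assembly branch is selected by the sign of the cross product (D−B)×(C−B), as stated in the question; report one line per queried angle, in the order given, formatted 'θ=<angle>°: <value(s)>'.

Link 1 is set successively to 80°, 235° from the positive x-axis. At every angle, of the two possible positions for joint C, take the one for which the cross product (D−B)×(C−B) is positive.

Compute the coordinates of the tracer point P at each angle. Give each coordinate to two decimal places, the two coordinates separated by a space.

A=(0,0), D=(5.00,0)
θ=80°: B = A + 4.00·(cos80°, sin80°) = (0.6946, 3.9392)
θ=80°: |BD| = 5.8356
θ=80°: circle(B,3.00) ∩ circle(D,8.00): a=-1.7947, h=2.4040
θ=80°:   candidates: C₊=(0.9933,6.9243) cross=14.029; C₋=(-2.2523,3.3771) cross=-14.029
θ=80°:   branch + wants cross > 0 → take C=(0.9933,6.9243) (cross=14.029)
θ=80°: ex = (C−B)/|BC| = (0.0996,0.9950); ey = (-0.9950,0.0996)
θ=80°: P = B + 3.07·ex + 3.36·ey = (-2.3430,7.3285)
θ=235°: B = A + 4.00·(cos235°, sin235°) = (-2.2943, -3.2766)
θ=235°: |BD| = 7.9964
θ=235°: circle(B,3.00) ∩ circle(D,8.00): a=0.5592, h=2.9474
θ=235°:   candidates: C₊=(-2.9919,-0.3589) cross=23.569; C₋=(-0.5765,-5.7361) cross=-23.569
θ=235°:   branch + wants cross > 0 → take C=(-2.9919,-0.3589) (cross=23.569)
θ=235°: ex = (C−B)/|BC| = (-0.2325,0.9726); ey = (-0.9726,-0.2325)
θ=235°: P = B + 3.07·ex + 3.36·ey = (-6.2761,-1.0721)

θ=80°: -2.34 7.33
θ=235°: -6.28 -1.07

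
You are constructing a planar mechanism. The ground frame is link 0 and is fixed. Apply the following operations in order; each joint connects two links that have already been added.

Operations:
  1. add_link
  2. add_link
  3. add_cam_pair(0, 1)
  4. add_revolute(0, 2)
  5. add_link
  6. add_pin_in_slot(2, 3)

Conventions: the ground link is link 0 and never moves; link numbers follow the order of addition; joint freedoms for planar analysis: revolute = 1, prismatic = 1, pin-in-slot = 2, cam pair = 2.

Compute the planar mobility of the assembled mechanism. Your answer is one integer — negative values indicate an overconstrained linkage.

link 0 = ground. State L|J1|J2 = 1|0|0
+link1  2|0|0
+link2  3|0|0
C(0,1) f=2→J2  3|0|1
R(0,2) f=1→J1  3|1|1
+link3  4|1|1
PS(2,3) f=2→J2  4|1|2
M = 3(4−1)−2·1−2 = 9−2−2 = 5

M = 5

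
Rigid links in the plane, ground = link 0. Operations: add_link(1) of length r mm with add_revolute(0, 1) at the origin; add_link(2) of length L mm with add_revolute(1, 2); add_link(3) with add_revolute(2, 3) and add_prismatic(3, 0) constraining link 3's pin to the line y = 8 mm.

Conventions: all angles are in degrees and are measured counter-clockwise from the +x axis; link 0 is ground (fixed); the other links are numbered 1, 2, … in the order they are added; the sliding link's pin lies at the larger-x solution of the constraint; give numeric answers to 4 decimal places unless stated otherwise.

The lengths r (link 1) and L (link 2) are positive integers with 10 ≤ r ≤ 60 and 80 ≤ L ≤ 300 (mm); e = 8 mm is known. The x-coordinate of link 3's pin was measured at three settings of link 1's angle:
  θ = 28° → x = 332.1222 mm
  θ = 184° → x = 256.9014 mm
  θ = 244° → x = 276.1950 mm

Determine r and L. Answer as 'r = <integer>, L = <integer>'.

constraint per measurement: (x − r cos θ)² + (r sin θ − e)² = L²
subtracting the θ₁ and θ₂ equations cancels the r² and L² terms:
r = (x₁² − x₂²) / (2[(x₁cos θ₁ + e sin θ₁) − (x₂cos θ₂ + e sin θ₂)]) = 40.0000 → r = 40
L² = (x₁ − r cos θ₁)² + (r sin θ₁ − e)² = 88208.9742 → L = 297.0000 → L = 297
check at θ₃=244°: x = 276.1950 (printed 276.1950) ✓

r = 40, L = 297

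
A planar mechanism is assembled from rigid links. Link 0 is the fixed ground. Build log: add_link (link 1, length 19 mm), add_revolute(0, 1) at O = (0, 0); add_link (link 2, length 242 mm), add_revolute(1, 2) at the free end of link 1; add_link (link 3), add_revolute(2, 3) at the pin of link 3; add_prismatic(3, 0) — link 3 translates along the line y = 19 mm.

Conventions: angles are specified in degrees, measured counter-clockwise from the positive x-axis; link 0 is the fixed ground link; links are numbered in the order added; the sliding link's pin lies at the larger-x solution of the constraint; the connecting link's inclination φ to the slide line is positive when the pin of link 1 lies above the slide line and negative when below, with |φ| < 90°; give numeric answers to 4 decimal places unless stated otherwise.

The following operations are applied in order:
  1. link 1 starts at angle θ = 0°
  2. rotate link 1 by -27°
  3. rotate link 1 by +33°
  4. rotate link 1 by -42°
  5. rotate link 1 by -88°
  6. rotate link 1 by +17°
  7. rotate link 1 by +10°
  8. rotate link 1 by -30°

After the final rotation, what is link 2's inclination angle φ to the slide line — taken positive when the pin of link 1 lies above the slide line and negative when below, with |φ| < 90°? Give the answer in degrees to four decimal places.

geometry: r = 19 mm, L = 242 mm, e = 19 mm; θ starts at 0°
rotate link 1 by -27°: θ ← 0° -27° = -27°
rotate link 1 by +33°: θ ← -27° +33° = 6°
rotate link 1 by -42°: θ ← 6° -42° = -36°
rotate link 1 by -88°: θ ← -36° -88° = -124°
rotate link 1 by +17°: θ ← -124° +17° = -107°
rotate link 1 by +10°: θ ← -107° +10° = -97°
rotate link 1 by -30°: θ ← -97° -30° = -127°
h = r sin θ − e = -15.174075 − 19 = -34.174075
sin φ = h / L = -34.174075 / 242 = -0.14121518
φ = arcsin(-0.14121518) = -8.118170°

-8.1182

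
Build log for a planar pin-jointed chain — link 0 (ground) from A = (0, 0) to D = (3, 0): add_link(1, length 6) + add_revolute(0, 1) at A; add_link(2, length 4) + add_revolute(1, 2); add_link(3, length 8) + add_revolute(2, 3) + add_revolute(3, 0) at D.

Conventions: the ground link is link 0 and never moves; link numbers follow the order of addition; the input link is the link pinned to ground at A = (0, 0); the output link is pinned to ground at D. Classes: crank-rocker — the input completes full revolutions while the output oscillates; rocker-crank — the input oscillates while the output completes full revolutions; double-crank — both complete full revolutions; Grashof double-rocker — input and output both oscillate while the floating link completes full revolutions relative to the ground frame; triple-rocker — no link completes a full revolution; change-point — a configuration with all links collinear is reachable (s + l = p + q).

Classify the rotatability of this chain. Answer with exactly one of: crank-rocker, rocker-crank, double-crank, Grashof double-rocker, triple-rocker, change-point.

lengths: ground=3, input=6, coupler=4, output=8
sorted: s=3 (shortest), l=8 (longest), p+q=10
s + l = 11 vs p + q = 10
s + l > p + q → non-Grashof → no link fully rotates → triple-rocker

triple-rocker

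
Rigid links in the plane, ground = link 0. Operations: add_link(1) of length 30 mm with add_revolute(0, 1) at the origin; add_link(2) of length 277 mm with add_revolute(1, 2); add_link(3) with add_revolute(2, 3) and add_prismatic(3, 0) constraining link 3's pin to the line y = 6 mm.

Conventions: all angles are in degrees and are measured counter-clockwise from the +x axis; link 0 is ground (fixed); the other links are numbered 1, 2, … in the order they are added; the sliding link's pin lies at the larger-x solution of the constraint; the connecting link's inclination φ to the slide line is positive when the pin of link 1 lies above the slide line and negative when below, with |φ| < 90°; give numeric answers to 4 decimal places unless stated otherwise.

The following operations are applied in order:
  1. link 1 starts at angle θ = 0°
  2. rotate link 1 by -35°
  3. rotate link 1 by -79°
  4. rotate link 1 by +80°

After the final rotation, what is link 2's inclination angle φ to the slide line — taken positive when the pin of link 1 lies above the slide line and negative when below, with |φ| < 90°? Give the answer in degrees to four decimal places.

geometry: r = 30 mm, L = 277 mm, e = 6 mm; θ starts at 0°
rotate link 1 by -35°: θ ← 0° -35° = -35°
rotate link 1 by -79°: θ ← -35° -79° = -114°
rotate link 1 by +80°: θ ← -114° +80° = -34°
h = r sin θ − e = -16.775787 − 6 = -22.775787
sin φ = h / L = -22.775787 / 277 = -0.08222306
φ = arcsin(-0.08222306) = -4.716359°

-4.7164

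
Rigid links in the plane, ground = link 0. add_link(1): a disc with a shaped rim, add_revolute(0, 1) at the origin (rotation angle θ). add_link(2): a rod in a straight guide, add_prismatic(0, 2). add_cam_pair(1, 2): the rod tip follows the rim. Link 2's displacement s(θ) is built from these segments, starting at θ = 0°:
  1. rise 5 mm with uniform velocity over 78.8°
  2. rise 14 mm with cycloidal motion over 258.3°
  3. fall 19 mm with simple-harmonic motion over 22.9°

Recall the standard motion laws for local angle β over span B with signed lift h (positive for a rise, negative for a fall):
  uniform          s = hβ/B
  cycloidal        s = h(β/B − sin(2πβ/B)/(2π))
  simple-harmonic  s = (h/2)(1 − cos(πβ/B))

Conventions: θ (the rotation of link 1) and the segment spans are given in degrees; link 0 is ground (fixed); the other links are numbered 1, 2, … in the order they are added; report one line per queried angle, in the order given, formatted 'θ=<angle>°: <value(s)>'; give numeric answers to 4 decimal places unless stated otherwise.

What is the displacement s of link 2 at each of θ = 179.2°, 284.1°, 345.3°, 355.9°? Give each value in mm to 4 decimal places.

segment 1 (0° to 78.8°, uniform, h = 5) is passed completely: s = 0.0000 + (5) = 5.0000
θ = 179.2° falls in segment 2 (78.8° to 337.1°, cycloidal, h = 14): β = 179.2 − 78.8 = 100.4°, B = 258.3°; Δs = 14·(0.3887 − sin(2π·0.3887)/(2π)) = 4.0074; s = 5.0000 + 4.0074 = 9.0074
θ = 284.1° falls in segment 2 (78.8° to 337.1°, cycloidal, h = 14): β = 284.1 − 78.8 = 205.3°, B = 258.3°; Δs = 14·(0.7948 − sin(2π·0.7948)/(2π)) = 13.2678; s = 5.0000 + 13.2678 = 18.2678
segment 2 (78.8° to 337.1°, cycloidal, h = 14) is passed completely: s = 5.0000 + (14) = 19.0000
θ = 345.3° falls in segment 3 (337.1° to 360°, simple-harmonic, h = -19): β = 345.3 − 337.1 = 8.2°, B = 22.9°; Δs = -19/2·(1 − cos(π·0.3581)) = -5.4033; s = 19.0000 − 5.4033 = 13.5967
θ = 355.9° falls in segment 3 (337.1° to 360°, simple-harmonic, h = -19): β = 355.9 − 337.1 = 18.8°, B = 22.9°; Δs = -19/2·(1 − cos(π·0.8210)) = -17.5364; s = 19.0000 − 17.5364 = 1.4636

θ=179.2°: 9.0074
θ=284.1°: 18.2678
θ=345.3°: 13.5967
θ=355.9°: 1.4636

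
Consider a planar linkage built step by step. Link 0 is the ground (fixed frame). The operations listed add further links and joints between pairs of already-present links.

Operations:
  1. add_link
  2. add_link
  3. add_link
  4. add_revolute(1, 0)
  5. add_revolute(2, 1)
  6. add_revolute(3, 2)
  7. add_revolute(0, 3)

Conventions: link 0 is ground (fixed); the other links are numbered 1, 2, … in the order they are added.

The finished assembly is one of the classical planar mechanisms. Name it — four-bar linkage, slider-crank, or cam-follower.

links: 4 (incl. ground); joints: 4 revolute, 0 prismatic, 0 higher (cam) pair, forming one closed loop
4 links in a single 4R loop → four-bar linkage

four-bar linkage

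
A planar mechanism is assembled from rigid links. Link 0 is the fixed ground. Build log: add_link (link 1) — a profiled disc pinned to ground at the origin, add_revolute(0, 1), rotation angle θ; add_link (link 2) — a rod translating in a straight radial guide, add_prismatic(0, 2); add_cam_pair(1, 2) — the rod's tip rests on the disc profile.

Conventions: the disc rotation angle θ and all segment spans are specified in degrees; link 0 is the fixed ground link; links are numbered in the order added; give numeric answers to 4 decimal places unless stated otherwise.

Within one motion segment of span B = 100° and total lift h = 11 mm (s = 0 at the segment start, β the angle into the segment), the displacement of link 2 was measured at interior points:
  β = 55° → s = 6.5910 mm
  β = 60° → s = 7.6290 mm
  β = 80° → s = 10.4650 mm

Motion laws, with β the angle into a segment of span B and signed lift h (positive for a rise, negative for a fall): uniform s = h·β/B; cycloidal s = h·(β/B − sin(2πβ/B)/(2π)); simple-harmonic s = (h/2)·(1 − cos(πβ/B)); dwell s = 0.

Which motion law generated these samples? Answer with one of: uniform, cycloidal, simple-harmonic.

candidates at β/B = r: uniform s = h·r (linear in β); cycloidal s = h·(r − sin(2πr)/(2π)); simple-harmonic s = (h/2)(1 − cos(πr))
β=55°: printed 6.5910 | uniform 6.0500, cycloidal 6.5910, simple-harmonic 6.3604
β=60°: printed 7.6290 | uniform 6.6000, cycloidal 7.6290, simple-harmonic 7.1996
β=80°: printed 10.4650 | uniform 8.8000, cycloidal 10.4650, simple-harmonic 9.9496
only one law matches every sample → cycloidal

cycloidal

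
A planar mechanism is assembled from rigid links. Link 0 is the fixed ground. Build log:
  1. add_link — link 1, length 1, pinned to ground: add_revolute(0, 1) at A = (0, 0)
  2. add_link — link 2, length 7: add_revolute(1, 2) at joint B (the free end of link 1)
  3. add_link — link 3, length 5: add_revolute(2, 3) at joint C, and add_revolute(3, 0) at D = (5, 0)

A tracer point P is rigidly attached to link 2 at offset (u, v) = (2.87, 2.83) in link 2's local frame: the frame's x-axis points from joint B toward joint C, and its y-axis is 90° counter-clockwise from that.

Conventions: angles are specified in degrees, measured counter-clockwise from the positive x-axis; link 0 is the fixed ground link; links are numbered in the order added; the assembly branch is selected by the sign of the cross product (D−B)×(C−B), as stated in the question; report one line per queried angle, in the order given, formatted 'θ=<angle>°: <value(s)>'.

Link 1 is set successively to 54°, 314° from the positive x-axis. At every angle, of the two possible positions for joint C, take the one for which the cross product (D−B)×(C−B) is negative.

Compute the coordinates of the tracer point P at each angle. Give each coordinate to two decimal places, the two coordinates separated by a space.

A=(0,0), D=(5.00,0)
θ=54°: B = A + 1.00·(cos54°, sin54°) = (0.5878, 0.8090)
θ=54°: |BD| = 4.4858
θ=54°: circle(B,7.00) ∩ circle(D,5.00): a=4.9180, h=4.9813
θ=54°:   candidates: C₊=(6.3235,4.8216) cross=22.345; C₋=(4.5268,-4.9776) cross=-22.345
θ=54°:   branch - wants cross < 0 → take C=(4.5268,-4.9776) (cross=-22.345)
θ=54°: ex = (C−B)/|BC| = (0.5627,-0.8267); ey = (0.8267,0.5627)
θ=54°: P = B + 2.87·ex + 2.83·ey = (4.5422,0.0290)
θ=314°: B = A + 1.00·(cos314°, sin314°) = (0.6947, -0.7193)
θ=314°: |BD| = 4.3650
θ=314°: circle(B,7.00) ∩ circle(D,5.00): a=4.9316, h=4.9678
θ=314°:   candidates: C₊=(4.7402,4.9932) cross=21.685; C₋=(6.3775,-4.8065) cross=-21.685
θ=314°:   branch - wants cross < 0 → take C=(6.3775,-4.8065) (cross=-21.685)
θ=314°: ex = (C−B)/|BC| = (0.8118,-0.5839); ey = (0.5839,0.8118)
θ=314°: P = B + 2.87·ex + 2.83·ey = (4.6770,-0.0976)

θ=54°: 4.54 0.03
θ=314°: 4.68 -0.10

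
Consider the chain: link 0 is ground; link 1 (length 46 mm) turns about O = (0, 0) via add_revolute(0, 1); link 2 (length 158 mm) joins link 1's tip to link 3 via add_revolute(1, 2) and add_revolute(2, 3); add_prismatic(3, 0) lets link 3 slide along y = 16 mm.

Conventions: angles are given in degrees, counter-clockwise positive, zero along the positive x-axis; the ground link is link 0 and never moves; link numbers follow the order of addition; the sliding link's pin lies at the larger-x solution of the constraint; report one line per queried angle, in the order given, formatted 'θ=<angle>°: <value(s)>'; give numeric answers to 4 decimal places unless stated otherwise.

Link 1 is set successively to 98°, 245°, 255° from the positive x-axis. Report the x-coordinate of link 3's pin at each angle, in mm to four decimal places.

geometry: r = 46 mm, L = 158 mm, e = 16 mm
θ=98°: crank pin P = (r cos θ, r sin θ) = (-6.401963, 45.552331)
θ=98°: h = r sin θ − e = 45.552331 − 16 = 29.552331
θ=98°: x = r cos θ + √(L² − h²) = -6.401963 + 155.211661 = 148.809698
θ=245°: crank pin P = (r cos θ, r sin θ) = (-19.440440, -41.690158)
θ=245°: h = r sin θ − e = -41.690158 − 16 = -57.690158
θ=245°: x = r cos θ + √(L² − h²) = -19.440440 + 147.091283 = 127.650843
θ=255°: crank pin P = (r cos θ, r sin θ) = (-11.905676, -44.432588)
θ=255°: h = r sin θ − e = -44.432588 − 16 = -60.432588
θ=255°: x = r cos θ + √(L² − h²) = -11.905676 + 145.985966 = 134.080290

θ=98°: 148.8097
θ=245°: 127.6508
θ=255°: 134.0803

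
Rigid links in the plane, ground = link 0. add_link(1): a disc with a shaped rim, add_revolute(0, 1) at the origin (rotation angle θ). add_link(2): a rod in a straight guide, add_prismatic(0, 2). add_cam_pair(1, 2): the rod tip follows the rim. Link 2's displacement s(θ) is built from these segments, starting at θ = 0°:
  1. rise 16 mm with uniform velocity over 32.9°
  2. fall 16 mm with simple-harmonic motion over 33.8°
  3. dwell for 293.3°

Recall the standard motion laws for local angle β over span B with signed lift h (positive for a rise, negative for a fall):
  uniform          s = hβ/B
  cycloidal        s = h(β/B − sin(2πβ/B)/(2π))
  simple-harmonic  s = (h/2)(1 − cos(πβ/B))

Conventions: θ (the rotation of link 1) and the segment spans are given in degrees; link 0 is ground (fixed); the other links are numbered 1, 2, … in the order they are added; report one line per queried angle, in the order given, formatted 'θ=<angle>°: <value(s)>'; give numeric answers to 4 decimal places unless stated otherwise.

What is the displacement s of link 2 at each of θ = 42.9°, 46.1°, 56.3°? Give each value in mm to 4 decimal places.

segment 1 (0° to 32.9°, uniform, h = 16) is passed completely: s = 0.0000 + (16) = 16.0000
θ = 42.9° falls in segment 2 (32.9° to 66.7°, simple-harmonic, h = -16): β = 42.9 − 32.9 = 10°, B = 33.8°; Δs = -16/2·(1 − cos(π·0.2959)) = -3.2139; s = 16.0000 − 3.2139 = 12.7861
θ = 46.1° falls in segment 2 (32.9° to 66.7°, simple-harmonic, h = -16): β = 46.1 − 32.9 = 13.2°, B = 33.8°; Δs = -16/2·(1 − cos(π·0.3905)) = -5.3027; s = 16.0000 − 5.3027 = 10.6973
θ = 56.3° falls in segment 2 (32.9° to 66.7°, simple-harmonic, h = -16): β = 56.3 − 32.9 = 23.4°, B = 33.8°; Δs = -16/2·(1 − cos(π·0.6923)) = -12.5445; s = 16.0000 − 12.5445 = 3.4555

θ=42.9°: 12.7861
θ=46.1°: 10.6973
θ=56.3°: 3.4555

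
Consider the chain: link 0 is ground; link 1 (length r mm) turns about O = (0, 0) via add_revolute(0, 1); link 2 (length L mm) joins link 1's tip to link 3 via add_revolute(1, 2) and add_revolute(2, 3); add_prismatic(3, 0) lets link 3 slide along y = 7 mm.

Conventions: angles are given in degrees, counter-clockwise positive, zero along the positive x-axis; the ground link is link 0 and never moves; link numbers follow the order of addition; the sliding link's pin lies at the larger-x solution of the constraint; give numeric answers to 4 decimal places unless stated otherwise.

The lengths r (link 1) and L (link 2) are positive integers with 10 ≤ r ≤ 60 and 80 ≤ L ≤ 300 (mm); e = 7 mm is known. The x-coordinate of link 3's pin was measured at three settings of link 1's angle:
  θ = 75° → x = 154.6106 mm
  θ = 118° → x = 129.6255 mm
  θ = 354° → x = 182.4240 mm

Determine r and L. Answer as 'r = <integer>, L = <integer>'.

constraint per measurement: (x − r cos θ)² + (r sin θ − e)² = L²
subtracting the θ₁ and θ₂ equations cancels the r² and L² terms:
r = (x₁² − x₂²) / (2[(x₁cos θ₁ + e sin θ₁) − (x₂cos θ₂ + e sin θ₂)]) = 35.0000 → r = 35
L² = (x₁ − r cos θ₁)² + (r sin θ₁ − e)² = 21904.0022 → L = 148.0000 → L = 148
check at θ₃=354°: x = 182.4240 (printed 182.4240) ✓

r = 35, L = 148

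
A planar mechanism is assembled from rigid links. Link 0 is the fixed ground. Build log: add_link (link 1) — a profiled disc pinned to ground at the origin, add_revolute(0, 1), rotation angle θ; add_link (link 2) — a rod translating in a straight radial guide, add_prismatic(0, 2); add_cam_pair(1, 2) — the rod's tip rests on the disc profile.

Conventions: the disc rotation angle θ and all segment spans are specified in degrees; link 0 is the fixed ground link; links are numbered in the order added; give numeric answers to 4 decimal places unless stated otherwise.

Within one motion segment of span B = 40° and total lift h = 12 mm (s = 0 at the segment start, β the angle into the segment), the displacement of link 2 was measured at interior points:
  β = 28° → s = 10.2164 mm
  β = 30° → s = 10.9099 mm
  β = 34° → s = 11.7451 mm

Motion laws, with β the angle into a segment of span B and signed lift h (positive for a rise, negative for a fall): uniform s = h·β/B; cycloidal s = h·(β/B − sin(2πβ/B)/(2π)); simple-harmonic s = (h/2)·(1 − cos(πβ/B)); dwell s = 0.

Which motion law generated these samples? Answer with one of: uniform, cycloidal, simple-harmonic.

candidates at β/B = r: uniform s = h·r (linear in β); cycloidal s = h·(r − sin(2πr)/(2π)); simple-harmonic s = (h/2)(1 − cos(πr))
β=28°: printed 10.2164 | uniform 8.4000, cycloidal 10.2164, simple-harmonic 9.5267
β=30°: printed 10.9099 | uniform 9.0000, cycloidal 10.9099, simple-harmonic 10.2426
β=34°: printed 11.7451 | uniform 10.2000, cycloidal 11.7451, simple-harmonic 11.3460
only one law matches every sample → cycloidal

cycloidal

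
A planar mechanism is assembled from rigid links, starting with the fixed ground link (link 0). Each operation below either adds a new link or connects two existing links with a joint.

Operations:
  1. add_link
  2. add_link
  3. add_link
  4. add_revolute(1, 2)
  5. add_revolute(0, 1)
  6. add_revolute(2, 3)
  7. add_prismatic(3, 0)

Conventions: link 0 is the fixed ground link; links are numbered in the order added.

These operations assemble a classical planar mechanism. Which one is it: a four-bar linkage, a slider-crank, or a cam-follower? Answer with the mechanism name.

links: 4 (incl. ground); joints: 3 revolute, 1 prismatic, 0 higher (cam) pair, forming one closed loop
4 links, 3 revolutes + 1 prismatic in one loop → slider-crank

slider-crank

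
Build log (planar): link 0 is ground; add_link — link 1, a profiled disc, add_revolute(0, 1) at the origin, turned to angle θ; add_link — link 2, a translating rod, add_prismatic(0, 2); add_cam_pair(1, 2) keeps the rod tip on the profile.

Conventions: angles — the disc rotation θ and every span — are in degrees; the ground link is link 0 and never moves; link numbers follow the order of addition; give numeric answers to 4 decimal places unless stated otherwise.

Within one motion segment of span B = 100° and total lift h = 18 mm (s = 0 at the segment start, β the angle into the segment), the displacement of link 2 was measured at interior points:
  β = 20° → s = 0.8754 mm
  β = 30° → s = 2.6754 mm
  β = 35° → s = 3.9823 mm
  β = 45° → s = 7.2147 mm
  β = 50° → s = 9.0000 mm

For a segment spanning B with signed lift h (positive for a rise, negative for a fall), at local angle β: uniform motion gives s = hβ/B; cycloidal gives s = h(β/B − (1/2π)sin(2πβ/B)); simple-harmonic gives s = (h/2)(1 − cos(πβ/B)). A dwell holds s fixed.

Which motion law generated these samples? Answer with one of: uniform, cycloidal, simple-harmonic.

candidates at β/B = r: uniform s = h·r (linear in β); cycloidal s = h·(r − sin(2πr)/(2π)); simple-harmonic s = (h/2)(1 − cos(πr))
β=20°: printed 0.8754 | uniform 3.6000, cycloidal 0.8754, simple-harmonic 1.7188
β=30°: printed 2.6754 | uniform 5.4000, cycloidal 2.6754, simple-harmonic 3.7099
β=35°: printed 3.9823 | uniform 6.3000, cycloidal 3.9823, simple-harmonic 4.9141
β=45°: printed 7.2147 | uniform 8.1000, cycloidal 7.2147, simple-harmonic 7.5921
β=50°: printed 9.0000 | uniform 9.0000, cycloidal 9.0000, simple-harmonic 9.0000
only one law matches every sample → cycloidal

cycloidal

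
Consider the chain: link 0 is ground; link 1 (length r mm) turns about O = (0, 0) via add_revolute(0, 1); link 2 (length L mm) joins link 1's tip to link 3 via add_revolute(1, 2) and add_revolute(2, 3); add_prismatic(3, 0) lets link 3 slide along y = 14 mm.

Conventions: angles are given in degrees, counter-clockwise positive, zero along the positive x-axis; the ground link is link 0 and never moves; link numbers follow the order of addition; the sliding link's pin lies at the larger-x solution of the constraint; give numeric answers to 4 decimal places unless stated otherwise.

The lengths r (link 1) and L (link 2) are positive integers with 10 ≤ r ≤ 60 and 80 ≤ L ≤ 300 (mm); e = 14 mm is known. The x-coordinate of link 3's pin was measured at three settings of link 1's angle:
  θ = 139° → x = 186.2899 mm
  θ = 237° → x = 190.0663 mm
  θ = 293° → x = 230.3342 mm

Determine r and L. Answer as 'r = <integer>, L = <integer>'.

constraint per measurement: (x − r cos θ)² + (r sin θ − e)² = L²
subtracting the θ₁ and θ₂ equations cancels the r² and L² terms:
r = (x₁² − x₂²) / (2[(x₁cos θ₁ + e sin θ₁) − (x₂cos θ₂ + e sin θ₂)]) = 43.9994 → r = 44
L² = (x₁ − r cos θ₁)² + (r sin θ₁ − e)² = 48400.0021 → L = 220.0000 → L = 220
check at θ₃=293°: x = 230.3342 (printed 230.3342) ✓

r = 44, L = 220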